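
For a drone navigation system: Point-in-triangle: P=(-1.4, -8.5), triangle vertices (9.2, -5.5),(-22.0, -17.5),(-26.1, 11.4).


Cross products: AB x AP = -33.6, BC x BP = -632.24, CA x CP = -285.04
All same sign? yes

Yes, inside


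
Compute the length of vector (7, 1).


|u| = sqrt(7^2 + 1^2) = sqrt(50) = 7.0711

7.0711


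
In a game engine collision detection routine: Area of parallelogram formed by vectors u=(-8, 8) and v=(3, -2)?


|u x v| = |(-8)*(-2) - 8*3|
= |16 - 24| = 8

8


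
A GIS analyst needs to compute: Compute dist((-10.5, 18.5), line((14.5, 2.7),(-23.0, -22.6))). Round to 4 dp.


|cross product| = 1225
|line direction| = sqrt(2046.34) = 45.2365
Distance = 1225/sqrt(2046.34) = 27.0799

27.0799


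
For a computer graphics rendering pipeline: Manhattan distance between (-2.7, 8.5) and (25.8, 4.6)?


|(-2.7)-25.8| + |8.5-4.6| = 28.5 + 3.9 = 32.4

32.4


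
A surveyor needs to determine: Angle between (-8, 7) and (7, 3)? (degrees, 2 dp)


u.v = -35, |u| = sqrt(113) = 10.6301, |v| = sqrt(58) = 7.6158
cos(theta) = u.v/(|u||v|) = -35/sqrt(6554) = -0.432329
theta = acos(-0.432329) = 115.62 degrees

115.62 degrees


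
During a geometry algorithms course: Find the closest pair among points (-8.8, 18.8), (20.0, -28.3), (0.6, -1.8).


d(P0,P1) = 55.2073, d(P0,P2) = 22.6433, d(P1,P2) = 32.8422
Closest: P0 and P2

Closest pair: (-8.8, 18.8) and (0.6, -1.8), distance = 22.6433


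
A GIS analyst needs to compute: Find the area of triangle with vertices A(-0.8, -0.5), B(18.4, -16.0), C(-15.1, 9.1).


Area = |x_A(y_B-y_C) + x_B(y_C-y_A) + x_C(y_A-y_B)|/2
= |20.08 + 176.64 + (-234.05)|/2
= 37.33/2 = 18.665

18.665


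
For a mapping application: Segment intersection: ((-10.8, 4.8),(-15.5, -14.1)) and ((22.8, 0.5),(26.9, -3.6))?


Cross products: d1=-120.13, d2=-216.89, d3=655.25, d4=752.01
d1*d2 < 0 and d3*d4 < 0? no

No, they don't intersect


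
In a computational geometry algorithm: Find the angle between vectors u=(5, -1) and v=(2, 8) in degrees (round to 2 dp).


u.v = 2, |u| = sqrt(26) = 5.099, |v| = sqrt(68) = 8.2462
cos(theta) = u.v/(|u||v|) = 2/sqrt(1768) = 0.047565
theta = acos(0.047565) = 87.27 degrees

87.27 degrees


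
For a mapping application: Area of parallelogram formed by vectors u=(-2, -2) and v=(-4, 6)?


|u x v| = |(-2)*6 - (-2)*(-4)|
= |(-12) - 8| = 20

20


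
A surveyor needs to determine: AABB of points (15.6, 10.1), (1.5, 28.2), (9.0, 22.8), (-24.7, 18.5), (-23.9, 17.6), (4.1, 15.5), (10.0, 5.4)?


x range: [-24.7, 15.6]
y range: [5.4, 28.2]
Bounding box: (-24.7,5.4) to (15.6,28.2)

(-24.7,5.4) to (15.6,28.2)


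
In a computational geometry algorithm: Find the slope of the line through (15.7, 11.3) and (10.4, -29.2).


slope = (y2-y1)/(x2-x1) = ((-29.2)-11.3)/(10.4-15.7) = (-40.5)/(-5.3) = 7.6415

7.6415


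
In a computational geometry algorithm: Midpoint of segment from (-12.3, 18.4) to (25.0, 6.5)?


M = (((-12.3)+25)/2, (18.4+6.5)/2)
= (6.35, 12.45)

(6.35, 12.45)


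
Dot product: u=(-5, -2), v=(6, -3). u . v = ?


u . v = u_x*v_x + u_y*v_y = (-5)*6 + (-2)*(-3)
= (-30) + 6 = -24

-24


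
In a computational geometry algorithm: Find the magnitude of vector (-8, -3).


|u| = sqrt((-8)^2 + (-3)^2) = sqrt(73) = 8.544

8.544


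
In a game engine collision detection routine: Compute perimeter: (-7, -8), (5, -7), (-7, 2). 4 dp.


Sides: (-7, -8)->(5, -7): sqrt(145) = 12.041595, (5, -7)->(-7, 2): sqrt(225) = 15, (-7, 2)->(-7, -8): sqrt(100) = 10
Sum = 37.041595
Perimeter = 37.0416

37.0416


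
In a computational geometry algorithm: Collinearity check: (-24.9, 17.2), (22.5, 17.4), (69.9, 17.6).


Cross product: (22.5-(-24.9))*(17.6-17.2) - (17.4-17.2)*(69.9-(-24.9))
= 0

Yes, collinear


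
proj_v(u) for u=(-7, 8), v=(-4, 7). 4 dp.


u.v = 84, |v| = sqrt(65) = 8.0623
Scalar projection = u.v / |v| = 84 / sqrt(65) = 10.4189

10.4189


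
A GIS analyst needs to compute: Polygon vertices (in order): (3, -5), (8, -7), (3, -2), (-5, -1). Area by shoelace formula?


Shoelace sum: (3*(-7) - 8*(-5)) + (8*(-2) - 3*(-7)) + (3*(-1) - (-5)*(-2)) + ((-5)*(-5) - 3*(-1))
= 39
Area = |39|/2 = 19.5

19.5


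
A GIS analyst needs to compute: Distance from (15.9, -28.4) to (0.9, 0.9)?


dx=-15, dy=29.3
d^2 = (-15)^2 + 29.3^2 = 1083.49
d = sqrt(1083.49) = 32.9164

32.9164


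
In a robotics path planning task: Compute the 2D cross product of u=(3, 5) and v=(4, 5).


u x v = u_x*v_y - u_y*v_x = 3*5 - 5*4
= 15 - 20 = -5

-5


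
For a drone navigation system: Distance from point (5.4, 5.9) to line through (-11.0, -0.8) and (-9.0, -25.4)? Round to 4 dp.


|cross product| = 416.84
|line direction| = sqrt(609.16) = 24.6812
Distance = 416.84/sqrt(609.16) = 16.889

16.889


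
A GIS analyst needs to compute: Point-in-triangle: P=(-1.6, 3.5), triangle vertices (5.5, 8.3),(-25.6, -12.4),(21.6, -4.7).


Cross products: AB x AP = 2.31, BC x BP = 565.68, CA x CP = 169.58
All same sign? yes

Yes, inside


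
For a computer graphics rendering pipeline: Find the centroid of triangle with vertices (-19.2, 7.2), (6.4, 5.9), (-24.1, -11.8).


Centroid = ((x_A+x_B+x_C)/3, (y_A+y_B+y_C)/3)
= (((-19.2)+6.4+(-24.1))/3, (7.2+5.9+(-11.8))/3)
= (-12.3, 0.4333)

(-12.3, 0.4333)


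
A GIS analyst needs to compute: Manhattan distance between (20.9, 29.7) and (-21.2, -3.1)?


|20.9-(-21.2)| + |29.7-(-3.1)| = 42.1 + 32.8 = 74.9

74.9


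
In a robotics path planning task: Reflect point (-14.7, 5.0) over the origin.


Reflection over origin: (x,y) -> (-x,-y)
(-14.7, 5) -> (14.7, -5)

(14.7, -5)


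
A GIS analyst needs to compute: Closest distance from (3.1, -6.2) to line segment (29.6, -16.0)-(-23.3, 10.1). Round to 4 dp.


Project P onto AB: t = 0.4764 (clamped to [0,1])
Closest point on segment: (4.3994, -3.5664)
Distance: 2.9367

2.9367


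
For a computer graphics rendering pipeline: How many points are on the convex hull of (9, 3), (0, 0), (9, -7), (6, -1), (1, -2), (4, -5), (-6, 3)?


Convex hull vertices (CCW): (-6, 3), (4, -5), (9, -7), (9, 3)
Count = 4

4


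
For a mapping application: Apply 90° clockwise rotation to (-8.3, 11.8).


90° CW: (x,y) -> (y, -x)
(-8.3,11.8) -> (11.8, 8.3)

(11.8, 8.3)


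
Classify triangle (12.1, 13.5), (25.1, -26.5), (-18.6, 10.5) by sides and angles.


Side lengths squared: AB^2=1769, BC^2=3278.69, CA^2=951.49
Sorted: [951.49, 1769, 3278.69]
By sides: Scalene, By angles: Obtuse

Scalene, Obtuse


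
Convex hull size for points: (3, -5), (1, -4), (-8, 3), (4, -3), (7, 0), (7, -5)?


Convex hull vertices (CCW): (-8, 3), (1, -4), (3, -5), (7, -5), (7, 0)
Count = 5

5


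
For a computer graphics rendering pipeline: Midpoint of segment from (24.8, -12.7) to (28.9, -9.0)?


M = ((24.8+28.9)/2, ((-12.7)+(-9))/2)
= (26.85, -10.85)

(26.85, -10.85)


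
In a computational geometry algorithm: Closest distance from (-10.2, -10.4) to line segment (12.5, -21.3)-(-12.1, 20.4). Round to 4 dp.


Project P onto AB: t = 0.4321 (clamped to [0,1])
Closest point on segment: (1.8694, -3.2799)
Distance: 14.0131

14.0131


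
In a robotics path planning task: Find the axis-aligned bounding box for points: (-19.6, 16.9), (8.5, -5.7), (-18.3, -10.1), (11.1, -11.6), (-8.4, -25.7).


x range: [-19.6, 11.1]
y range: [-25.7, 16.9]
Bounding box: (-19.6,-25.7) to (11.1,16.9)

(-19.6,-25.7) to (11.1,16.9)


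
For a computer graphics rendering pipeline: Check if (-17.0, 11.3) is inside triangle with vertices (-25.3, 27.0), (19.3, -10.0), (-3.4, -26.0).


Cross products: AB x AP = -393.12, BC x BP = -1064.31, CA x CP = -96.07
All same sign? yes

Yes, inside


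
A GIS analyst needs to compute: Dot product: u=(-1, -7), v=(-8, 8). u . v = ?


u . v = u_x*v_x + u_y*v_y = (-1)*(-8) + (-7)*8
= 8 + (-56) = -48

-48


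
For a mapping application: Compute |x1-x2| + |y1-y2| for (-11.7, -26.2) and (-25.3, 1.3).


|(-11.7)-(-25.3)| + |(-26.2)-1.3| = 13.6 + 27.5 = 41.1

41.1


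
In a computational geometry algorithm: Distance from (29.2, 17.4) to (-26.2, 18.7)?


dx=-55.4, dy=1.3
d^2 = (-55.4)^2 + 1.3^2 = 3070.85
d = sqrt(3070.85) = 55.4153

55.4153


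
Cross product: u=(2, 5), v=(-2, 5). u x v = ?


u x v = u_x*v_y - u_y*v_x = 2*5 - 5*(-2)
= 10 - (-10) = 20

20


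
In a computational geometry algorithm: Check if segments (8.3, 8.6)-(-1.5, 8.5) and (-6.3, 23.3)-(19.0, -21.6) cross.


Cross products: d1=283.63, d2=-158.92, d3=-145.52, d4=297.03
d1*d2 < 0 and d3*d4 < 0? yes

Yes, they intersect


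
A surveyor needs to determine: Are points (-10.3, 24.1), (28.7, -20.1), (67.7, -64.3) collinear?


Cross product: (28.7-(-10.3))*((-64.3)-24.1) - ((-20.1)-24.1)*(67.7-(-10.3))
= 0

Yes, collinear


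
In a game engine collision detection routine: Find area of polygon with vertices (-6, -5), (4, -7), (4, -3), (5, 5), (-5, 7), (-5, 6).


Shoelace sum: ((-6)*(-7) - 4*(-5)) + (4*(-3) - 4*(-7)) + (4*5 - 5*(-3)) + (5*7 - (-5)*5) + ((-5)*6 - (-5)*7) + ((-5)*(-5) - (-6)*6)
= 239
Area = |239|/2 = 119.5

119.5


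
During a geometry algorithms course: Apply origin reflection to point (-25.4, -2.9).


Reflection over origin: (x,y) -> (-x,-y)
(-25.4, -2.9) -> (25.4, 2.9)

(25.4, 2.9)


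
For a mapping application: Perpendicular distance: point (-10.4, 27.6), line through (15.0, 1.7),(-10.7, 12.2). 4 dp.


|cross product| = 398.93
|line direction| = sqrt(770.74) = 27.7622
Distance = 398.93/sqrt(770.74) = 14.3695

14.3695


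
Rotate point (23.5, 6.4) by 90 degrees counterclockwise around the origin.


90° CCW: (x,y) -> (-y, x)
(23.5,6.4) -> (-6.4, 23.5)

(-6.4, 23.5)


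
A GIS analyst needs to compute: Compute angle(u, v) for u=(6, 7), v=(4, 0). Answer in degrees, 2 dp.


u.v = 24, |u| = sqrt(85) = 9.2195, |v| = sqrt(16) = 4
cos(theta) = u.v/(|u||v|) = 24/sqrt(1360) = 0.650791
theta = acos(0.650791) = 49.4 degrees

49.4 degrees


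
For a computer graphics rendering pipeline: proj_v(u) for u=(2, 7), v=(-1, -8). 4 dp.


u.v = -58, |v| = sqrt(65) = 8.0623
Scalar projection = u.v / |v| = -58 / sqrt(65) = -7.194

-7.194


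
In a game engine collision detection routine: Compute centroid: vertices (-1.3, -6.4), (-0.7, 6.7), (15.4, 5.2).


Centroid = ((x_A+x_B+x_C)/3, (y_A+y_B+y_C)/3)
= (((-1.3)+(-0.7)+15.4)/3, ((-6.4)+6.7+5.2)/3)
= (4.4667, 1.8333)

(4.4667, 1.8333)


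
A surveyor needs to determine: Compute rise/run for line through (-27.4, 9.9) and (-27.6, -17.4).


slope = (y2-y1)/(x2-x1) = ((-17.4)-9.9)/((-27.6)-(-27.4)) = (-27.3)/(-0.2) = 136.5

136.5


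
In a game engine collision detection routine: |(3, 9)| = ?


|u| = sqrt(3^2 + 9^2) = sqrt(90) = 9.4868

9.4868


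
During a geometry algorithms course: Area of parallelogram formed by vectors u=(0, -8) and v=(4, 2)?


|u x v| = |0*2 - (-8)*4|
= |0 - (-32)| = 32

32


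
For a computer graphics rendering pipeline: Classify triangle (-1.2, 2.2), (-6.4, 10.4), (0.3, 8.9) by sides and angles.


Side lengths squared: AB^2=94.28, BC^2=47.14, CA^2=47.14
Sorted: [47.14, 47.14, 94.28]
By sides: Isosceles, By angles: Right

Isosceles, Right


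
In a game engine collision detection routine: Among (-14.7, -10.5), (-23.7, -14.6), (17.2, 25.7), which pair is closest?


d(P0,P1) = 9.8899, d(P0,P2) = 48.2499, d(P1,P2) = 57.4186
Closest: P0 and P1

Closest pair: (-14.7, -10.5) and (-23.7, -14.6), distance = 9.8899


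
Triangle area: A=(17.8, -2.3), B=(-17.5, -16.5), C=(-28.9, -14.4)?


Area = |x_A(y_B-y_C) + x_B(y_C-y_A) + x_C(y_A-y_B)|/2
= |(-37.38) + 211.75 + (-410.38)|/2
= 236.01/2 = 118.005

118.005


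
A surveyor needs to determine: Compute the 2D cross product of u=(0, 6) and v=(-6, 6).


u x v = u_x*v_y - u_y*v_x = 0*6 - 6*(-6)
= 0 - (-36) = 36

36


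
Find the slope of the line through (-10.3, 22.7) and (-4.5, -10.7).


slope = (y2-y1)/(x2-x1) = ((-10.7)-22.7)/((-4.5)-(-10.3)) = (-33.4)/5.8 = -5.7586

-5.7586


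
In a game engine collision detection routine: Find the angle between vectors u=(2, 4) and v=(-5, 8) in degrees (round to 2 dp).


u.v = 22, |u| = sqrt(20) = 4.4721, |v| = sqrt(89) = 9.434
cos(theta) = u.v/(|u||v|) = 22/sqrt(1780) = 0.52145
theta = acos(0.52145) = 58.57 degrees

58.57 degrees


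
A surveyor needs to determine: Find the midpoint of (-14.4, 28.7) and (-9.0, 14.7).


M = (((-14.4)+(-9))/2, (28.7+14.7)/2)
= (-11.7, 21.7)

(-11.7, 21.7)


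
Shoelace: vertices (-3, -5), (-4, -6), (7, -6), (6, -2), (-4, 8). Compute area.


Shoelace sum: ((-3)*(-6) - (-4)*(-5)) + ((-4)*(-6) - 7*(-6)) + (7*(-2) - 6*(-6)) + (6*8 - (-4)*(-2)) + ((-4)*(-5) - (-3)*8)
= 170
Area = |170|/2 = 85

85


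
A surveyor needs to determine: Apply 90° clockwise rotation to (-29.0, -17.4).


90° CW: (x,y) -> (y, -x)
(-29,-17.4) -> (-17.4, 29)

(-17.4, 29)


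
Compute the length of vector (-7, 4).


|u| = sqrt((-7)^2 + 4^2) = sqrt(65) = 8.0623

8.0623


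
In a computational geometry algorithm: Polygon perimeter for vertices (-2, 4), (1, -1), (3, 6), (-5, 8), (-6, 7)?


Sides: (-2, 4)->(1, -1): sqrt(34) = 5.830952, (1, -1)->(3, 6): sqrt(53) = 7.28011, (3, 6)->(-5, 8): sqrt(68) = 8.246211, (-5, 8)->(-6, 7): sqrt(2) = 1.414214, (-6, 7)->(-2, 4): sqrt(25) = 5
Sum = 27.771487
Perimeter = 27.7715

27.7715


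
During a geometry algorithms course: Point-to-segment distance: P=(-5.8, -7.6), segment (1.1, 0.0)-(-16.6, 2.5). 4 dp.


Project P onto AB: t = 0.3227 (clamped to [0,1])
Closest point on segment: (-4.6126, 0.8069)
Distance: 8.4903

8.4903


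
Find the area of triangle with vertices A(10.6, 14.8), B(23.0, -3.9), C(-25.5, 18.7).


Area = |x_A(y_B-y_C) + x_B(y_C-y_A) + x_C(y_A-y_B)|/2
= |(-239.56) + 89.7 + (-476.85)|/2
= 626.71/2 = 313.355

313.355


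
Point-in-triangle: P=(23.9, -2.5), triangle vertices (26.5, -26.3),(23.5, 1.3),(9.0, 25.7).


Cross products: AB x AP = 0.36, BC x BP = 45.34, CA x CP = 281.3
All same sign? yes

Yes, inside


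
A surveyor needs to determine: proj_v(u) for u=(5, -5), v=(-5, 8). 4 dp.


u.v = -65, |v| = sqrt(89) = 9.434
Scalar projection = u.v / |v| = -65 / sqrt(89) = -6.89

-6.89


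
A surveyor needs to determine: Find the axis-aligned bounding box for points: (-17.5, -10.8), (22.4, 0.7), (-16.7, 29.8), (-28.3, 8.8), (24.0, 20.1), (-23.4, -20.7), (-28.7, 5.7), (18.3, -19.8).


x range: [-28.7, 24]
y range: [-20.7, 29.8]
Bounding box: (-28.7,-20.7) to (24,29.8)

(-28.7,-20.7) to (24,29.8)


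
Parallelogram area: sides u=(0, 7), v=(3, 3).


|u x v| = |0*3 - 7*3|
= |0 - 21| = 21

21


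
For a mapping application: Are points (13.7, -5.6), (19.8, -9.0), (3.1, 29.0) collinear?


Cross product: (19.8-13.7)*(29-(-5.6)) - ((-9)-(-5.6))*(3.1-13.7)
= 175.02

No, not collinear


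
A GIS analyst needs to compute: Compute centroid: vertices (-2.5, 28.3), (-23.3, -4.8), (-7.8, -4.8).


Centroid = ((x_A+x_B+x_C)/3, (y_A+y_B+y_C)/3)
= (((-2.5)+(-23.3)+(-7.8))/3, (28.3+(-4.8)+(-4.8))/3)
= (-11.2, 6.2333)

(-11.2, 6.2333)


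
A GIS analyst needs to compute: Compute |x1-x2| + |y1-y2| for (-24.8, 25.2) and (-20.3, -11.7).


|(-24.8)-(-20.3)| + |25.2-(-11.7)| = 4.5 + 36.9 = 41.4

41.4


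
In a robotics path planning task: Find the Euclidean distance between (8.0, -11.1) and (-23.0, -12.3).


dx=-31, dy=-1.2
d^2 = (-31)^2 + (-1.2)^2 = 962.44
d = sqrt(962.44) = 31.0232

31.0232


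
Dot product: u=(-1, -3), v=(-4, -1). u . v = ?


u . v = u_x*v_x + u_y*v_y = (-1)*(-4) + (-3)*(-1)
= 4 + 3 = 7

7


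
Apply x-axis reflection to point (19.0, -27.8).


Reflection over x-axis: (x,y) -> (x,-y)
(19, -27.8) -> (19, 27.8)

(19, 27.8)


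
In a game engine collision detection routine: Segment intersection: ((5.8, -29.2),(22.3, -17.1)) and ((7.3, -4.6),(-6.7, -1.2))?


Cross products: d1=349.5, d2=124, d3=387.75, d4=613.25
d1*d2 < 0 and d3*d4 < 0? no

No, they don't intersect


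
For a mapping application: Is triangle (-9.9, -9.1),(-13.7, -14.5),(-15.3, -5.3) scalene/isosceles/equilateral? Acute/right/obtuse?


Side lengths squared: AB^2=43.6, BC^2=87.2, CA^2=43.6
Sorted: [43.6, 43.6, 87.2]
By sides: Isosceles, By angles: Right

Isosceles, Right


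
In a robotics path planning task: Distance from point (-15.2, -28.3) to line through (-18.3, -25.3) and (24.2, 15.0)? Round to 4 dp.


|cross product| = 252.43
|line direction| = sqrt(3430.34) = 58.5691
Distance = 252.43/sqrt(3430.34) = 4.31

4.31


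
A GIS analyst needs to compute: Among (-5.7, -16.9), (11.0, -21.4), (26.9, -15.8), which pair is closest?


d(P0,P1) = 17.2957, d(P0,P2) = 32.6186, d(P1,P2) = 16.8573
Closest: P1 and P2

Closest pair: (11.0, -21.4) and (26.9, -15.8), distance = 16.8573


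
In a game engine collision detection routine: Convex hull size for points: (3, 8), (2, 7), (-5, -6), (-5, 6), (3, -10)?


Convex hull vertices (CCW): (-5, -6), (3, -10), (3, 8), (-5, 6)
Count = 4

4


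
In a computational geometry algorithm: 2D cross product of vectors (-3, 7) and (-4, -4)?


u x v = u_x*v_y - u_y*v_x = (-3)*(-4) - 7*(-4)
= 12 - (-28) = 40

40


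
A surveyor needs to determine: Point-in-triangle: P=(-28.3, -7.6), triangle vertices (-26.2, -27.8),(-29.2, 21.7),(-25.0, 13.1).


Cross products: AB x AP = 43.35, BC x BP = -115.32, CA x CP = -110.13
All same sign? no

No, outside


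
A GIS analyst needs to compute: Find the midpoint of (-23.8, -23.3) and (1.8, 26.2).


M = (((-23.8)+1.8)/2, ((-23.3)+26.2)/2)
= (-11, 1.45)

(-11, 1.45)


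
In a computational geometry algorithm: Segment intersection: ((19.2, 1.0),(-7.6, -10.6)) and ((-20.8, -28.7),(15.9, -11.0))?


Cross products: d1=381.99, d2=430.63, d3=331.96, d4=283.32
d1*d2 < 0 and d3*d4 < 0? no

No, they don't intersect


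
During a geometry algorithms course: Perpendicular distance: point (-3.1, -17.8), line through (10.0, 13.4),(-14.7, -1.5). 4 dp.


|cross product| = 575.45
|line direction| = sqrt(832.1) = 28.8461
Distance = 575.45/sqrt(832.1) = 19.9489

19.9489


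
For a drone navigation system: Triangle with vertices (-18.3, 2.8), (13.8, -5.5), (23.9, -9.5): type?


Side lengths squared: AB^2=1099.3, BC^2=118.01, CA^2=1932.13
Sorted: [118.01, 1099.3, 1932.13]
By sides: Scalene, By angles: Obtuse

Scalene, Obtuse


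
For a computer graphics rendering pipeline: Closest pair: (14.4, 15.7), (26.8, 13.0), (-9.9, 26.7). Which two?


d(P0,P1) = 12.6905, d(P0,P2) = 26.6738, d(P1,P2) = 39.1737
Closest: P0 and P1

Closest pair: (14.4, 15.7) and (26.8, 13.0), distance = 12.6905


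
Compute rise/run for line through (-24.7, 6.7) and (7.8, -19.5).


slope = (y2-y1)/(x2-x1) = ((-19.5)-6.7)/(7.8-(-24.7)) = (-26.2)/32.5 = -0.8062

-0.8062


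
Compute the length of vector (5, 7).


|u| = sqrt(5^2 + 7^2) = sqrt(74) = 8.6023

8.6023


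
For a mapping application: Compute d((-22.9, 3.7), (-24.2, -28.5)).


dx=-1.3, dy=-32.2
d^2 = (-1.3)^2 + (-32.2)^2 = 1038.53
d = sqrt(1038.53) = 32.2262

32.2262


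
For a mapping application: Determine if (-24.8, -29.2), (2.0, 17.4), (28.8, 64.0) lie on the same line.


Cross product: (2-(-24.8))*(64-(-29.2)) - (17.4-(-29.2))*(28.8-(-24.8))
= 0

Yes, collinear


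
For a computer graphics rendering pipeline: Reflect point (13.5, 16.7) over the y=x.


Reflection over y=x: (x,y) -> (y,x)
(13.5, 16.7) -> (16.7, 13.5)

(16.7, 13.5)


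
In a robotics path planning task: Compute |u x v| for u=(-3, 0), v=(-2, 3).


|u x v| = |(-3)*3 - 0*(-2)|
= |(-9) - 0| = 9

9


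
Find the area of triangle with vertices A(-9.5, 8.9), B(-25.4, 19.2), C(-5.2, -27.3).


Area = |x_A(y_B-y_C) + x_B(y_C-y_A) + x_C(y_A-y_B)|/2
= |(-441.75) + 919.48 + 53.56|/2
= 531.29/2 = 265.645

265.645


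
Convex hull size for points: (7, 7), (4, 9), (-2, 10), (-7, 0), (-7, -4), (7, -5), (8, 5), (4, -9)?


Convex hull vertices (CCW): (-7, -4), (4, -9), (7, -5), (8, 5), (7, 7), (4, 9), (-2, 10), (-7, 0)
Count = 8

8


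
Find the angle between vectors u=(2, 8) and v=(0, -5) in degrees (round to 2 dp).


u.v = -40, |u| = sqrt(68) = 8.2462, |v| = sqrt(25) = 5
cos(theta) = u.v/(|u||v|) = -40/sqrt(1700) = -0.970143
theta = acos(-0.970143) = 165.96 degrees

165.96 degrees


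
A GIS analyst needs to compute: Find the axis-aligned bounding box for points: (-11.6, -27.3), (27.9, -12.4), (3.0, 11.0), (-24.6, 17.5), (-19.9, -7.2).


x range: [-24.6, 27.9]
y range: [-27.3, 17.5]
Bounding box: (-24.6,-27.3) to (27.9,17.5)

(-24.6,-27.3) to (27.9,17.5)


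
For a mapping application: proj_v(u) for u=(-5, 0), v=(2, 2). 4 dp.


u.v = -10, |v| = sqrt(8) = 2.8284
Scalar projection = u.v / |v| = -10 / sqrt(8) = -3.5355

-3.5355


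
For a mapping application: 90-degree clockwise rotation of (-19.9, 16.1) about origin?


90° CW: (x,y) -> (y, -x)
(-19.9,16.1) -> (16.1, 19.9)

(16.1, 19.9)


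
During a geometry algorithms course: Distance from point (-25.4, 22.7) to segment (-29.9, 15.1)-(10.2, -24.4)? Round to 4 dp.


Project P onto AB: t = 0 (clamped to [0,1])
Closest point on segment: (-29.9, 15.1)
Distance: 8.8323

8.8323


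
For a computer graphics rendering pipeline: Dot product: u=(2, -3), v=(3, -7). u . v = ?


u . v = u_x*v_x + u_y*v_y = 2*3 + (-3)*(-7)
= 6 + 21 = 27

27


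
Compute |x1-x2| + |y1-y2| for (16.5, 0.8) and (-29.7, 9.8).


|16.5-(-29.7)| + |0.8-9.8| = 46.2 + 9 = 55.2

55.2


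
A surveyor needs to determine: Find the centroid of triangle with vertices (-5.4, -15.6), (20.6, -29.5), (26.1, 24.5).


Centroid = ((x_A+x_B+x_C)/3, (y_A+y_B+y_C)/3)
= (((-5.4)+20.6+26.1)/3, ((-15.6)+(-29.5)+24.5)/3)
= (13.7667, -6.8667)

(13.7667, -6.8667)


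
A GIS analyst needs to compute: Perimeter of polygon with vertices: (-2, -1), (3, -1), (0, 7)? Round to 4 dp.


Sides: (-2, -1)->(3, -1): sqrt(25) = 5, (3, -1)->(0, 7): sqrt(73) = 8.544004, (0, 7)->(-2, -1): sqrt(68) = 8.246211
Sum = 21.790215
Perimeter = 21.7902

21.7902


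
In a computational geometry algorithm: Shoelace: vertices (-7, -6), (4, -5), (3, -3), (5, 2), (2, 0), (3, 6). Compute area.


Shoelace sum: ((-7)*(-5) - 4*(-6)) + (4*(-3) - 3*(-5)) + (3*2 - 5*(-3)) + (5*0 - 2*2) + (2*6 - 3*0) + (3*(-6) - (-7)*6)
= 115
Area = |115|/2 = 57.5

57.5


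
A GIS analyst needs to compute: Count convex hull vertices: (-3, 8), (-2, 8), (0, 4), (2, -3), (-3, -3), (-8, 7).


Convex hull vertices (CCW): (-8, 7), (-3, -3), (2, -3), (0, 4), (-2, 8), (-3, 8)
Count = 6

6


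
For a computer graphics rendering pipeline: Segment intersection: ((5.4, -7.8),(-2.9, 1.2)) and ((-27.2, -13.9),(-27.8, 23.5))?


Cross products: d1=-1222.9, d2=-917.88, d3=344.03, d4=39.01
d1*d2 < 0 and d3*d4 < 0? no

No, they don't intersect


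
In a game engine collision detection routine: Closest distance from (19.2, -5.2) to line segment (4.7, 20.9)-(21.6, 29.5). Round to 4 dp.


Project P onto AB: t = 0.0573 (clamped to [0,1])
Closest point on segment: (5.6677, 21.3925)
Distance: 29.8376

29.8376


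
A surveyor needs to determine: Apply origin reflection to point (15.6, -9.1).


Reflection over origin: (x,y) -> (-x,-y)
(15.6, -9.1) -> (-15.6, 9.1)

(-15.6, 9.1)


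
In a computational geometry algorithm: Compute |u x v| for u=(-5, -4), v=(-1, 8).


|u x v| = |(-5)*8 - (-4)*(-1)|
= |(-40) - 4| = 44

44


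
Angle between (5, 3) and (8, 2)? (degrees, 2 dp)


u.v = 46, |u| = sqrt(34) = 5.831, |v| = sqrt(68) = 8.2462
cos(theta) = u.v/(|u||v|) = 46/sqrt(2312) = 0.956674
theta = acos(0.956674) = 16.93 degrees

16.93 degrees


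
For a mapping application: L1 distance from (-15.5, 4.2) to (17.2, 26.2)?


|(-15.5)-17.2| + |4.2-26.2| = 32.7 + 22 = 54.7

54.7


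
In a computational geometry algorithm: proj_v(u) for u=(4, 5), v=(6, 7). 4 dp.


u.v = 59, |v| = sqrt(85) = 9.2195
Scalar projection = u.v / |v| = 59 / sqrt(85) = 6.3994

6.3994


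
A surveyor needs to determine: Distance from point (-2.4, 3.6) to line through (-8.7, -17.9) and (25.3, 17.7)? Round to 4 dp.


|cross product| = 506.72
|line direction| = sqrt(2423.36) = 49.2276
Distance = 506.72/sqrt(2423.36) = 10.2934

10.2934


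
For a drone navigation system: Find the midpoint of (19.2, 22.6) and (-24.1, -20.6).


M = ((19.2+(-24.1))/2, (22.6+(-20.6))/2)
= (-2.45, 1)

(-2.45, 1)


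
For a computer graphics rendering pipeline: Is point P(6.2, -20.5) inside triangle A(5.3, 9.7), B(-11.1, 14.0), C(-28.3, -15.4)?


Cross products: AB x AP = 491.41, BC x BP = 1102.02, CA x CP = -1037.31
All same sign? no

No, outside


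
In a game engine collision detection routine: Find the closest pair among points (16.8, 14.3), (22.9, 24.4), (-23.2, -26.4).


d(P0,P1) = 11.7992, d(P0,P2) = 57.0657, d(P1,P2) = 68.5992
Closest: P0 and P1

Closest pair: (16.8, 14.3) and (22.9, 24.4), distance = 11.7992


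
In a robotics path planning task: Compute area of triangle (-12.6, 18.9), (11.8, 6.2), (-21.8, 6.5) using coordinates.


Area = |x_A(y_B-y_C) + x_B(y_C-y_A) + x_C(y_A-y_B)|/2
= |3.78 + (-146.32) + (-276.86)|/2
= 419.4/2 = 209.7

209.7


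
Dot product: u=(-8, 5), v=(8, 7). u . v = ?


u . v = u_x*v_x + u_y*v_y = (-8)*8 + 5*7
= (-64) + 35 = -29

-29


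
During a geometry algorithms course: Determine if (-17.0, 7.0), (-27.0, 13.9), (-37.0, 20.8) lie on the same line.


Cross product: ((-27)-(-17))*(20.8-7) - (13.9-7)*((-37)-(-17))
= 0

Yes, collinear


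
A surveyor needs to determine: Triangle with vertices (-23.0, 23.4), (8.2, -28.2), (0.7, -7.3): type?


Side lengths squared: AB^2=3636, BC^2=493.06, CA^2=1504.18
Sorted: [493.06, 1504.18, 3636]
By sides: Scalene, By angles: Obtuse

Scalene, Obtuse


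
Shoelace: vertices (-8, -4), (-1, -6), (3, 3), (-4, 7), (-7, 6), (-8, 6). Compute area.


Shoelace sum: ((-8)*(-6) - (-1)*(-4)) + ((-1)*3 - 3*(-6)) + (3*7 - (-4)*3) + ((-4)*6 - (-7)*7) + ((-7)*6 - (-8)*6) + ((-8)*(-4) - (-8)*6)
= 203
Area = |203|/2 = 101.5

101.5


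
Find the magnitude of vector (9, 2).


|u| = sqrt(9^2 + 2^2) = sqrt(85) = 9.2195

9.2195


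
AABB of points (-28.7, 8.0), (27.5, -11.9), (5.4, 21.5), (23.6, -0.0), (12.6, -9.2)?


x range: [-28.7, 27.5]
y range: [-11.9, 21.5]
Bounding box: (-28.7,-11.9) to (27.5,21.5)

(-28.7,-11.9) to (27.5,21.5)


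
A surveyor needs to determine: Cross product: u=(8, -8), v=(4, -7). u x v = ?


u x v = u_x*v_y - u_y*v_x = 8*(-7) - (-8)*4
= (-56) - (-32) = -24

-24


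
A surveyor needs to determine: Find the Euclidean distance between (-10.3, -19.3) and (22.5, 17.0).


dx=32.8, dy=36.3
d^2 = 32.8^2 + 36.3^2 = 2393.53
d = sqrt(2393.53) = 48.9237

48.9237


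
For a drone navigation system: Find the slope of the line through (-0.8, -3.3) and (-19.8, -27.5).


slope = (y2-y1)/(x2-x1) = ((-27.5)-(-3.3))/((-19.8)-(-0.8)) = (-24.2)/(-19) = 1.2737

1.2737


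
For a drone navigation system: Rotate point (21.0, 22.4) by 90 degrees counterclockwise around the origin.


90° CCW: (x,y) -> (-y, x)
(21,22.4) -> (-22.4, 21)

(-22.4, 21)


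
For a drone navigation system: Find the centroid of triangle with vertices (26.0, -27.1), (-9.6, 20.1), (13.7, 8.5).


Centroid = ((x_A+x_B+x_C)/3, (y_A+y_B+y_C)/3)
= ((26+(-9.6)+13.7)/3, ((-27.1)+20.1+8.5)/3)
= (10.0333, 0.5)

(10.0333, 0.5)


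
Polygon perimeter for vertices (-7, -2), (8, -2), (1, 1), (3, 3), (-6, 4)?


Sides: (-7, -2)->(8, -2): sqrt(225) = 15, (8, -2)->(1, 1): sqrt(58) = 7.615773, (1, 1)->(3, 3): sqrt(8) = 2.828427, (3, 3)->(-6, 4): sqrt(82) = 9.055385, (-6, 4)->(-7, -2): sqrt(37) = 6.082763
Sum = 40.582348
Perimeter = 40.5823

40.5823


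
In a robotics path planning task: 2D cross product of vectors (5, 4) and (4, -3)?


u x v = u_x*v_y - u_y*v_x = 5*(-3) - 4*4
= (-15) - 16 = -31

-31


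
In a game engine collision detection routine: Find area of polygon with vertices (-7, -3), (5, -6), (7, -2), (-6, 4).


Shoelace sum: ((-7)*(-6) - 5*(-3)) + (5*(-2) - 7*(-6)) + (7*4 - (-6)*(-2)) + ((-6)*(-3) - (-7)*4)
= 151
Area = |151|/2 = 75.5

75.5


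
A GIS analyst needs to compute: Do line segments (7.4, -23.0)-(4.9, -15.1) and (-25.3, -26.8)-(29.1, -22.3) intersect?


Cross products: d1=59.57, d2=500.58, d3=267.83, d4=-173.18
d1*d2 < 0 and d3*d4 < 0? no

No, they don't intersect


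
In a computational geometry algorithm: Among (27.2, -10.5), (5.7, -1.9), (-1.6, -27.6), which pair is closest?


d(P0,P1) = 23.1562, d(P0,P2) = 33.494, d(P1,P2) = 26.7167
Closest: P0 and P1

Closest pair: (27.2, -10.5) and (5.7, -1.9), distance = 23.1562


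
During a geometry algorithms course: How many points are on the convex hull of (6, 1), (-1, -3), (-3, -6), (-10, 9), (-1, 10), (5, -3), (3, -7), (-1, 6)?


Convex hull vertices (CCW): (-10, 9), (-3, -6), (3, -7), (5, -3), (6, 1), (-1, 10)
Count = 6

6


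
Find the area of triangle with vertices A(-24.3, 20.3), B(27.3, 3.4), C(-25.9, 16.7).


Area = |x_A(y_B-y_C) + x_B(y_C-y_A) + x_C(y_A-y_B)|/2
= |323.19 + (-98.28) + (-437.71)|/2
= 212.8/2 = 106.4

106.4


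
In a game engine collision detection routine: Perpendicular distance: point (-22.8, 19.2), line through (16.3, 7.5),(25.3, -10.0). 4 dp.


|cross product| = 578.95
|line direction| = sqrt(387.25) = 19.6787
Distance = 578.95/sqrt(387.25) = 29.4202

29.4202


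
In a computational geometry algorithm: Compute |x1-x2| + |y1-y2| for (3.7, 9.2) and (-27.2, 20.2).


|3.7-(-27.2)| + |9.2-20.2| = 30.9 + 11 = 41.9

41.9


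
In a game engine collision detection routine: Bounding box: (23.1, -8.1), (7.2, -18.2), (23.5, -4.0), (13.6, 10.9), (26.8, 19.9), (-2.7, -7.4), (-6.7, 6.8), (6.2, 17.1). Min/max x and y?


x range: [-6.7, 26.8]
y range: [-18.2, 19.9]
Bounding box: (-6.7,-18.2) to (26.8,19.9)

(-6.7,-18.2) to (26.8,19.9)


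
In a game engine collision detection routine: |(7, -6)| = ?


|u| = sqrt(7^2 + (-6)^2) = sqrt(85) = 9.2195

9.2195


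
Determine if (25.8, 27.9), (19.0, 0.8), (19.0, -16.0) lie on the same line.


Cross product: (19-25.8)*((-16)-27.9) - (0.8-27.9)*(19-25.8)
= 114.24

No, not collinear


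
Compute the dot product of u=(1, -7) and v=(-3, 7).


u . v = u_x*v_x + u_y*v_y = 1*(-3) + (-7)*7
= (-3) + (-49) = -52

-52


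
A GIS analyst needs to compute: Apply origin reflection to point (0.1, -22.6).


Reflection over origin: (x,y) -> (-x,-y)
(0.1, -22.6) -> (-0.1, 22.6)

(-0.1, 22.6)


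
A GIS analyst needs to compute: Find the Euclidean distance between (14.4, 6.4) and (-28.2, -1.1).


dx=-42.6, dy=-7.5
d^2 = (-42.6)^2 + (-7.5)^2 = 1871.01
d = sqrt(1871.01) = 43.2552

43.2552


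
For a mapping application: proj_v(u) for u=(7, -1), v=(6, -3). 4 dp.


u.v = 45, |v| = sqrt(45) = 6.7082
Scalar projection = u.v / |v| = 45 / sqrt(45) = 6.7082

6.7082


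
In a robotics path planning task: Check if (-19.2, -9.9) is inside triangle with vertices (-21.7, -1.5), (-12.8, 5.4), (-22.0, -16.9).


Cross products: AB x AP = -92.01, BC x BP = -1.96, CA x CP = -41.02
All same sign? yes

Yes, inside


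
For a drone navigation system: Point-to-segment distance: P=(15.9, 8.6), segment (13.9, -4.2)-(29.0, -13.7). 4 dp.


Project P onto AB: t = 0 (clamped to [0,1])
Closest point on segment: (13.9, -4.2)
Distance: 12.9553

12.9553


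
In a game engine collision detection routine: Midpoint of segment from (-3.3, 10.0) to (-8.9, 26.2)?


M = (((-3.3)+(-8.9))/2, (10+26.2)/2)
= (-6.1, 18.1)

(-6.1, 18.1)


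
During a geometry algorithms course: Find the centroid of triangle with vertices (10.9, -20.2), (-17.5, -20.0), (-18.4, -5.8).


Centroid = ((x_A+x_B+x_C)/3, (y_A+y_B+y_C)/3)
= ((10.9+(-17.5)+(-18.4))/3, ((-20.2)+(-20)+(-5.8))/3)
= (-8.3333, -15.3333)

(-8.3333, -15.3333)


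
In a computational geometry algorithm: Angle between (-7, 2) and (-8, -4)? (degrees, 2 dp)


u.v = 48, |u| = sqrt(53) = 7.2801, |v| = sqrt(80) = 8.9443
cos(theta) = u.v/(|u||v|) = 48/sqrt(4240) = 0.737154
theta = acos(0.737154) = 42.51 degrees

42.51 degrees


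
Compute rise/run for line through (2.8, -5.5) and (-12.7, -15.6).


slope = (y2-y1)/(x2-x1) = ((-15.6)-(-5.5))/((-12.7)-2.8) = (-10.1)/(-15.5) = 0.6516

0.6516


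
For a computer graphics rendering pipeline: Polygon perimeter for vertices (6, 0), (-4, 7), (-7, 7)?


Sides: (6, 0)->(-4, 7): sqrt(149) = 12.206556, (-4, 7)->(-7, 7): sqrt(9) = 3, (-7, 7)->(6, 0): sqrt(218) = 14.764823
Sum = 29.971379
Perimeter = 29.9714

29.9714


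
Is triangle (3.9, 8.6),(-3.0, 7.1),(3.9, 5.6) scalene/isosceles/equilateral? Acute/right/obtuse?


Side lengths squared: AB^2=49.86, BC^2=49.86, CA^2=9
Sorted: [9, 49.86, 49.86]
By sides: Isosceles, By angles: Acute

Isosceles, Acute


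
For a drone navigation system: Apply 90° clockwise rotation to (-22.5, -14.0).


90° CW: (x,y) -> (y, -x)
(-22.5,-14) -> (-14, 22.5)

(-14, 22.5)


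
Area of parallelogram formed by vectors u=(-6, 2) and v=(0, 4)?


|u x v| = |(-6)*4 - 2*0|
= |(-24) - 0| = 24

24


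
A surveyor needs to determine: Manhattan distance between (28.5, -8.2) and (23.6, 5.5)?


|28.5-23.6| + |(-8.2)-5.5| = 4.9 + 13.7 = 18.6

18.6


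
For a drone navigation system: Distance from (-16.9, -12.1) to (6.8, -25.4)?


dx=23.7, dy=-13.3
d^2 = 23.7^2 + (-13.3)^2 = 738.58
d = sqrt(738.58) = 27.1768

27.1768


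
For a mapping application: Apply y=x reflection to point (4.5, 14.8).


Reflection over y=x: (x,y) -> (y,x)
(4.5, 14.8) -> (14.8, 4.5)

(14.8, 4.5)


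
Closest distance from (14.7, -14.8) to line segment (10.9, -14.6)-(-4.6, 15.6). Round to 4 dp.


Project P onto AB: t = 0 (clamped to [0,1])
Closest point on segment: (10.9, -14.6)
Distance: 3.8053

3.8053


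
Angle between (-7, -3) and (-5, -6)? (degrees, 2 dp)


u.v = 53, |u| = sqrt(58) = 7.6158, |v| = sqrt(61) = 7.8102
cos(theta) = u.v/(|u||v|) = 53/sqrt(3538) = 0.891039
theta = acos(0.891039) = 27 degrees

27 degrees


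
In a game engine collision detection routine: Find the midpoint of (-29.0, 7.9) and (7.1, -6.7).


M = (((-29)+7.1)/2, (7.9+(-6.7))/2)
= (-10.95, 0.6)

(-10.95, 0.6)


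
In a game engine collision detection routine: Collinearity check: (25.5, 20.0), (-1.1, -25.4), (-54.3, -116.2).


Cross product: ((-1.1)-25.5)*((-116.2)-20) - ((-25.4)-20)*((-54.3)-25.5)
= 0

Yes, collinear


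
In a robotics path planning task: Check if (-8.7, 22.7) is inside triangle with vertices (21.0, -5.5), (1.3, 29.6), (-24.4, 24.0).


Cross products: AB x AP = 486.93, BC x BP = 121.33, CA x CP = 404.13
All same sign? yes

Yes, inside


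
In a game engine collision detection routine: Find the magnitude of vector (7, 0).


|u| = sqrt(7^2 + 0^2) = sqrt(49) = 7

7


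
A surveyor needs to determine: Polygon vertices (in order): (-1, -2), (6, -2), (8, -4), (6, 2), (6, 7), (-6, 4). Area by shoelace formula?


Shoelace sum: ((-1)*(-2) - 6*(-2)) + (6*(-4) - 8*(-2)) + (8*2 - 6*(-4)) + (6*7 - 6*2) + (6*4 - (-6)*7) + ((-6)*(-2) - (-1)*4)
= 158
Area = |158|/2 = 79

79


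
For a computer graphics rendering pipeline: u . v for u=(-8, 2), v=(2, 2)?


u . v = u_x*v_x + u_y*v_y = (-8)*2 + 2*2
= (-16) + 4 = -12

-12


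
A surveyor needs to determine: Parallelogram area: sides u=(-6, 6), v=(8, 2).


|u x v| = |(-6)*2 - 6*8|
= |(-12) - 48| = 60

60


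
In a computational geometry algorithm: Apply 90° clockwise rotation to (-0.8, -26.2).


90° CW: (x,y) -> (y, -x)
(-0.8,-26.2) -> (-26.2, 0.8)

(-26.2, 0.8)


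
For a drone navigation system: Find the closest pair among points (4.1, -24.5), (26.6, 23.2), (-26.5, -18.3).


d(P0,P1) = 52.7403, d(P0,P2) = 31.2218, d(P1,P2) = 67.3933
Closest: P0 and P2

Closest pair: (4.1, -24.5) and (-26.5, -18.3), distance = 31.2218


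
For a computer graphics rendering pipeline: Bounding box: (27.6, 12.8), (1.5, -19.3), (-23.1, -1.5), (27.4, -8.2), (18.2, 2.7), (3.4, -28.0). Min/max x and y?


x range: [-23.1, 27.6]
y range: [-28, 12.8]
Bounding box: (-23.1,-28) to (27.6,12.8)

(-23.1,-28) to (27.6,12.8)


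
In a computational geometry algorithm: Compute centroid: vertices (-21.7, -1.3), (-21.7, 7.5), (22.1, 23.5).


Centroid = ((x_A+x_B+x_C)/3, (y_A+y_B+y_C)/3)
= (((-21.7)+(-21.7)+22.1)/3, ((-1.3)+7.5+23.5)/3)
= (-7.1, 9.9)

(-7.1, 9.9)


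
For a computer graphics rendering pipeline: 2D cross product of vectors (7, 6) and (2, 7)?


u x v = u_x*v_y - u_y*v_x = 7*7 - 6*2
= 49 - 12 = 37

37


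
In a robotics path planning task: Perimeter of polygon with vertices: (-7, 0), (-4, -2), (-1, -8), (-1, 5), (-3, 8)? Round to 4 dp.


Sides: (-7, 0)->(-4, -2): sqrt(13) = 3.605551, (-4, -2)->(-1, -8): sqrt(45) = 6.708204, (-1, -8)->(-1, 5): sqrt(169) = 13, (-1, 5)->(-3, 8): sqrt(13) = 3.605551, (-3, 8)->(-7, 0): sqrt(80) = 8.944272
Sum = 35.863578
Perimeter = 35.8636

35.8636


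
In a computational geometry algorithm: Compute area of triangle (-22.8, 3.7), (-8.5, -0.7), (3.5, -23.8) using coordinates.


Area = |x_A(y_B-y_C) + x_B(y_C-y_A) + x_C(y_A-y_B)|/2
= |(-526.68) + 233.75 + 15.4|/2
= 277.53/2 = 138.765

138.765


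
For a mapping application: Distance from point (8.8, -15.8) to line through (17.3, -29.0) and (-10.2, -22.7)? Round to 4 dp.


|cross product| = 309.45
|line direction| = sqrt(795.94) = 28.2124
Distance = 309.45/sqrt(795.94) = 10.9686

10.9686


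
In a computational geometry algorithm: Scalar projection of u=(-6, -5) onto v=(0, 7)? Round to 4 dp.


u.v = -35, |v| = sqrt(49) = 7
Scalar projection = u.v / |v| = -35 / sqrt(49) = -5

-5


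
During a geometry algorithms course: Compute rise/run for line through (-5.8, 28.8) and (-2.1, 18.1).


slope = (y2-y1)/(x2-x1) = (18.1-28.8)/((-2.1)-(-5.8)) = (-10.7)/3.7 = -2.8919

-2.8919


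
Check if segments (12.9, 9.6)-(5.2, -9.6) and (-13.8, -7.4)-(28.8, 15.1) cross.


Cross products: d1=123.45, d2=-521.22, d3=-381.74, d4=262.93
d1*d2 < 0 and d3*d4 < 0? yes

Yes, they intersect


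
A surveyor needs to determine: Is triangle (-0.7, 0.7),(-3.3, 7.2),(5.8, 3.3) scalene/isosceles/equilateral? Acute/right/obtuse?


Side lengths squared: AB^2=49.01, BC^2=98.02, CA^2=49.01
Sorted: [49.01, 49.01, 98.02]
By sides: Isosceles, By angles: Right

Isosceles, Right


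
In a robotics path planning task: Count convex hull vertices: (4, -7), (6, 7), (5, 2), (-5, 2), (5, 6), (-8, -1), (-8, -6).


Convex hull vertices (CCW): (-8, -6), (4, -7), (6, 7), (-5, 2), (-8, -1)
Count = 5

5


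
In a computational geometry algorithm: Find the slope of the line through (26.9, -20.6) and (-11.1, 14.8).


slope = (y2-y1)/(x2-x1) = (14.8-(-20.6))/((-11.1)-26.9) = 35.4/(-38) = -0.9316

-0.9316


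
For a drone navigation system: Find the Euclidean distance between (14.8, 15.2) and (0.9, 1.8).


dx=-13.9, dy=-13.4
d^2 = (-13.9)^2 + (-13.4)^2 = 372.77
d = sqrt(372.77) = 19.3073

19.3073


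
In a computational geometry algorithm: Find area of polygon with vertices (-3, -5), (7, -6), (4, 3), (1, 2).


Shoelace sum: ((-3)*(-6) - 7*(-5)) + (7*3 - 4*(-6)) + (4*2 - 1*3) + (1*(-5) - (-3)*2)
= 104
Area = |104|/2 = 52

52


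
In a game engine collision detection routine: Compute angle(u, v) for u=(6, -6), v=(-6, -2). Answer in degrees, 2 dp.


u.v = -24, |u| = sqrt(72) = 8.4853, |v| = sqrt(40) = 6.3246
cos(theta) = u.v/(|u||v|) = -24/sqrt(2880) = -0.447214
theta = acos(-0.447214) = 116.57 degrees

116.57 degrees


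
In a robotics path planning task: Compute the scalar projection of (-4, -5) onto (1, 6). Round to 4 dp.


u.v = -34, |v| = sqrt(37) = 6.0828
Scalar projection = u.v / |v| = -34 / sqrt(37) = -5.5896

-5.5896


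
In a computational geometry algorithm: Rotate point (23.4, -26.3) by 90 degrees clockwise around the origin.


90° CW: (x,y) -> (y, -x)
(23.4,-26.3) -> (-26.3, -23.4)

(-26.3, -23.4)
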